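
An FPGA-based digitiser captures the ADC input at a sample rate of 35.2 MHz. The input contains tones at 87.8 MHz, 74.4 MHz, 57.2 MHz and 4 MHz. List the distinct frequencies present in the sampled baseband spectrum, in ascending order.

4 MHz, 13.2 MHz, 17.4 MHz

fs/2 = 17.6 MHz.
87.8 MHz mod fs = 17.4 MHz.
17.4 MHz ≤ fs/2 = 17.6 MHz, appears at 17.4 MHz.
74.4 MHz mod fs = 4 MHz.
4 MHz ≤ fs/2 = 17.6 MHz, appears at 4 MHz.
57.2 MHz mod fs = 22 MHz.
22 MHz > fs/2 = 17.6 MHz, folds to fs − 22 MHz = 13.2 MHz.
4 MHz ≤ fs/2 = 17.6 MHz, passes unchanged.
Distinct values: {4 MHz, 13.2 MHz, 17.4 MHz}.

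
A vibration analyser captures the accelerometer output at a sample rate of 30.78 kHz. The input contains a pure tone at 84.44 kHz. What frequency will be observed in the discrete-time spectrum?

84.44 kHz mod fs = 22.88 kHz.
22.88 kHz > fs/2 = 15.39 kHz, folds to fs − 22.88 kHz = 7.9 kHz.

7.9 kHz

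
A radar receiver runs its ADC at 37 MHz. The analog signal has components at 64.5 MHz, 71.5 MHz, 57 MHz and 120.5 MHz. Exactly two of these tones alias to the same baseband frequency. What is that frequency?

fs/2 = 18.5 MHz.
64.5 MHz mod fs = 27.5 MHz.
27.5 MHz > fs/2 = 18.5 MHz, folds to fs − 27.5 MHz = 9.5 MHz.
71.5 MHz mod fs = 34.5 MHz.
34.5 MHz > fs/2 = 18.5 MHz, folds to fs − 34.5 MHz = 2.5 MHz.
57 MHz mod fs = 20 MHz.
20 MHz > fs/2 = 18.5 MHz, folds to fs − 20 MHz = 17 MHz.
120.5 MHz mod fs = 9.5 MHz.
9.5 MHz ≤ fs/2 = 18.5 MHz, appears at 9.5 MHz.
64.5 MHz and 120.5 MHz both map to 9.5 MHz.

9.5 MHz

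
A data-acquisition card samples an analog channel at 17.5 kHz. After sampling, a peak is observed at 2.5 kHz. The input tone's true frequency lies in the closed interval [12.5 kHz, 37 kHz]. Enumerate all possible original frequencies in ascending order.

Frequencies that alias to 2.5 kHz are k·fs ± 2.5 kHz for integer k ≥ 0.
k=0: 2.5 kHz.
k=1: 15 kHz, 20 kHz.
k=2: 32.5 kHz, 37.5 kHz.
k=3: 50 kHz, 55 kHz.
Within [12.5 kHz, 37 kHz]: 15 kHz, 20 kHz, 32.5 kHz.

15 kHz, 20 kHz, 32.5 kHz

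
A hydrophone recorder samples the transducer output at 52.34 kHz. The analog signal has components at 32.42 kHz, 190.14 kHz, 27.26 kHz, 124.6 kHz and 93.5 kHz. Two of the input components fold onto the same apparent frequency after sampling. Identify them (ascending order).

fs/2 = 26.17 kHz.
32.42 kHz > fs/2 = 26.17 kHz, folds to fs − 32.42 kHz = 19.92 kHz.
190.14 kHz mod fs = 33.12 kHz.
33.12 kHz > fs/2 = 26.17 kHz, folds to fs − 33.12 kHz = 19.22 kHz.
27.26 kHz > fs/2 = 26.17 kHz, folds to fs − 27.26 kHz = 25.08 kHz.
124.6 kHz mod fs = 19.92 kHz.
19.92 kHz ≤ fs/2 = 26.17 kHz, appears at 19.92 kHz.
93.5 kHz mod fs = 41.16 kHz.
41.16 kHz > fs/2 = 26.17 kHz, folds to fs − 41.16 kHz = 11.18 kHz.
32.42 kHz and 124.6 kHz both map to 19.92 kHz.

32.42 kHz, 124.6 kHz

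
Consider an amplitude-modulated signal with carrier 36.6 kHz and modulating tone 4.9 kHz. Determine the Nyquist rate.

AM sidebands sit at fc ± fm = 31.7 kHz and 41.5 kHz.
Highest-frequency component: 41.5 kHz.
Nyquist rate = 2 × 41.5 kHz = 83 kHz.

83 kHz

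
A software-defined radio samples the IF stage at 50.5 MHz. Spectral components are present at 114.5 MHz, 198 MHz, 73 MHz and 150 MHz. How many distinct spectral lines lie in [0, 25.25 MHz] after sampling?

fs/2 = 25.25 MHz.
114.5 MHz mod fs = 13.5 MHz.
13.5 MHz ≤ fs/2 = 25.25 MHz, appears at 13.5 MHz.
198 MHz mod fs = 46.5 MHz.
46.5 MHz > fs/2 = 25.25 MHz, folds to fs − 46.5 MHz = 4 MHz.
73 MHz mod fs = 22.5 MHz.
22.5 MHz ≤ fs/2 = 25.25 MHz, appears at 22.5 MHz.
150 MHz mod fs = 49 MHz.
49 MHz > fs/2 = 25.25 MHz, folds to fs − 49 MHz = 1.5 MHz.
Distinct values: {1.5 MHz, 4 MHz, 13.5 MHz, 22.5 MHz} → 4.

4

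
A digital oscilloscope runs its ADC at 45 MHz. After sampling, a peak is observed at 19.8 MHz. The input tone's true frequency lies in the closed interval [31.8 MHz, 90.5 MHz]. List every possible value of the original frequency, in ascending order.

Frequencies that alias to 19.8 MHz are k·fs ± 19.8 MHz for integer k ≥ 0.
k=0: 19.8 MHz.
k=1: 25.2 MHz, 64.8 MHz.
k=2: 70.2 MHz, 109.8 MHz.
k=3: 115.2 MHz, 154.8 MHz.
Within [31.8 MHz, 90.5 MHz]: 64.8 MHz, 70.2 MHz.

64.8 MHz, 70.2 MHz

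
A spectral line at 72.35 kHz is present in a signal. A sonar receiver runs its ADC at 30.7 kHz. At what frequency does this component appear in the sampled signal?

10.95 kHz

72.35 kHz mod fs = 10.95 kHz.
10.95 kHz ≤ fs/2 = 15.35 kHz, appears at 10.95 kHz.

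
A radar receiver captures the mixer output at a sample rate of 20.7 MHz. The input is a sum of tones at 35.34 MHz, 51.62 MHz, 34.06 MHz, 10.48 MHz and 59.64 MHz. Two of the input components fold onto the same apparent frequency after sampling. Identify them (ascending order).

10.48 MHz, 51.62 MHz

fs/2 = 10.35 MHz.
35.34 MHz mod fs = 14.64 MHz.
14.64 MHz > fs/2 = 10.35 MHz, folds to fs − 14.64 MHz = 6.06 MHz.
51.62 MHz mod fs = 10.22 MHz.
10.22 MHz ≤ fs/2 = 10.35 MHz, appears at 10.22 MHz.
34.06 MHz mod fs = 13.36 MHz.
13.36 MHz > fs/2 = 10.35 MHz, folds to fs − 13.36 MHz = 7.34 MHz.
10.48 MHz > fs/2 = 10.35 MHz, folds to fs − 10.48 MHz = 10.22 MHz.
59.64 MHz mod fs = 18.24 MHz.
18.24 MHz > fs/2 = 10.35 MHz, folds to fs − 18.24 MHz = 2.46 MHz.
10.48 MHz and 51.62 MHz both map to 10.22 MHz.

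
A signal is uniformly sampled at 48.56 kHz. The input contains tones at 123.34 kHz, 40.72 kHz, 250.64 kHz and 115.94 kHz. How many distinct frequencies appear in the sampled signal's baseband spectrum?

fs/2 = 24.28 kHz.
123.34 kHz mod fs = 26.22 kHz.
26.22 kHz > fs/2 = 24.28 kHz, folds to fs − 26.22 kHz = 22.34 kHz.
40.72 kHz > fs/2 = 24.28 kHz, folds to fs − 40.72 kHz = 7.84 kHz.
250.64 kHz mod fs = 7.84 kHz.
7.84 kHz ≤ fs/2 = 24.28 kHz, appears at 7.84 kHz.
115.94 kHz mod fs = 18.82 kHz.
18.82 kHz ≤ fs/2 = 24.28 kHz, appears at 18.82 kHz.
Distinct values: {7.84 kHz, 18.82 kHz, 22.34 kHz} → 3.

3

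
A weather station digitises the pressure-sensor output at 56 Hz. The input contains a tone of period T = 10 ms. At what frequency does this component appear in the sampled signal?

T = 10 ms → f = 1/T = 100 Hz.
100 Hz mod fs = 44 Hz.
44 Hz > fs/2 = 28 Hz, folds to fs − 44 Hz = 12 Hz.

12 Hz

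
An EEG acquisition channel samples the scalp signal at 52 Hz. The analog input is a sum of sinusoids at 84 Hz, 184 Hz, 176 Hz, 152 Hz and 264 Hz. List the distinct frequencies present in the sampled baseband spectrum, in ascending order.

4 Hz, 20 Hz, 24 Hz

fs/2 = 26 Hz.
84 Hz mod fs = 32 Hz.
32 Hz > fs/2 = 26 Hz, folds to fs − 32 Hz = 20 Hz.
184 Hz mod fs = 28 Hz.
28 Hz > fs/2 = 26 Hz, folds to fs − 28 Hz = 24 Hz.
176 Hz mod fs = 20 Hz.
20 Hz ≤ fs/2 = 26 Hz, appears at 20 Hz.
152 Hz mod fs = 48 Hz.
48 Hz > fs/2 = 26 Hz, folds to fs − 48 Hz = 4 Hz.
264 Hz mod fs = 4 Hz.
4 Hz ≤ fs/2 = 26 Hz, appears at 4 Hz.
Distinct values: {4 Hz, 20 Hz, 24 Hz}.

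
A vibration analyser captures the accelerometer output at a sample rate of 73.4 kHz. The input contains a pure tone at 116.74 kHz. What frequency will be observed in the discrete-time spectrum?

116.74 kHz mod fs = 43.34 kHz.
43.34 kHz > fs/2 = 36.7 kHz, folds to fs − 43.34 kHz = 30.06 kHz.

30.06 kHz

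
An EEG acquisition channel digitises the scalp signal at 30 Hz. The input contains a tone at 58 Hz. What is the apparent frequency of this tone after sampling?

58 Hz mod fs = 28 Hz.
28 Hz > fs/2 = 15 Hz, folds to fs − 28 Hz = 2 Hz.

2 Hz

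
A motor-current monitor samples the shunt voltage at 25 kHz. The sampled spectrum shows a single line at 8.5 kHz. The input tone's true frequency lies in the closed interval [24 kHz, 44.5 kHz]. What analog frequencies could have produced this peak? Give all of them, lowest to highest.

33.5 kHz, 41.5 kHz

Frequencies that alias to 8.5 kHz are k·fs ± 8.5 kHz for integer k ≥ 0.
k=0: 8.5 kHz.
k=1: 16.5 kHz, 33.5 kHz.
k=2: 41.5 kHz, 58.5 kHz.
k=3: 66.5 kHz, 83.5 kHz.
Within [24 kHz, 44.5 kHz]: 33.5 kHz, 41.5 kHz.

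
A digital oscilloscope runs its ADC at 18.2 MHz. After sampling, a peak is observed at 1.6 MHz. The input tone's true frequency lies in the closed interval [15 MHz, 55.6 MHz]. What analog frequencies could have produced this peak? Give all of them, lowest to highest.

Frequencies that alias to 1.6 MHz are k·fs ± 1.6 MHz for integer k ≥ 0.
k=0: 1.6 MHz.
k=1: 16.6 MHz, 19.8 MHz.
k=2: 34.8 MHz, 38 MHz.
k=3: 53 MHz, 56.2 MHz.
k=4: 71.2 MHz, 74.4 MHz.
Within [15 MHz, 55.6 MHz]: 16.6 MHz, 19.8 MHz, 34.8 MHz, 38 MHz, 53 MHz.

16.6 MHz, 19.8 MHz, 34.8 MHz, 38 MHz, 53 MHz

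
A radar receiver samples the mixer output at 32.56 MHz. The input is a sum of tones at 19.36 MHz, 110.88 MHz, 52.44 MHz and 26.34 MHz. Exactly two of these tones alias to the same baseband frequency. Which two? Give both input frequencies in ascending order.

19.36 MHz, 110.88 MHz

fs/2 = 16.28 MHz.
19.36 MHz > fs/2 = 16.28 MHz, folds to fs − 19.36 MHz = 13.2 MHz.
110.88 MHz mod fs = 13.2 MHz.
13.2 MHz ≤ fs/2 = 16.28 MHz, appears at 13.2 MHz.
52.44 MHz mod fs = 19.88 MHz.
19.88 MHz > fs/2 = 16.28 MHz, folds to fs − 19.88 MHz = 12.68 MHz.
26.34 MHz > fs/2 = 16.28 MHz, folds to fs − 26.34 MHz = 6.22 MHz.
19.36 MHz and 110.88 MHz both map to 13.2 MHz.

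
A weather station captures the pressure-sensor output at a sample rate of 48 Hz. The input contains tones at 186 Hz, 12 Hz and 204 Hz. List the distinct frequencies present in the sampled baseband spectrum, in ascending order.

fs/2 = 24 Hz.
186 Hz mod fs = 42 Hz.
42 Hz > fs/2 = 24 Hz, folds to fs − 42 Hz = 6 Hz.
12 Hz ≤ fs/2 = 24 Hz, passes unchanged.
204 Hz mod fs = 12 Hz.
12 Hz ≤ fs/2 = 24 Hz, appears at 12 Hz.
Distinct values: {6 Hz, 12 Hz}.

6 Hz, 12 Hz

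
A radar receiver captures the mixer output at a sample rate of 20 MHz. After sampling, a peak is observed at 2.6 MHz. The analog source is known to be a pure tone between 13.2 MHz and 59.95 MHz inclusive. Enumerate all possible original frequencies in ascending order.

17.4 MHz, 22.6 MHz, 37.4 MHz, 42.6 MHz, 57.4 MHz

Frequencies that alias to 2.6 MHz are k·fs ± 2.6 MHz for integer k ≥ 0.
k=0: 2.6 MHz.
k=1: 17.4 MHz, 22.6 MHz.
k=2: 37.4 MHz, 42.6 MHz.
k=3: 57.4 MHz, 62.6 MHz.
k=4: 77.4 MHz, 82.6 MHz.
Within [13.2 MHz, 59.95 MHz]: 17.4 MHz, 22.6 MHz, 37.4 MHz, 42.6 MHz, 57.4 MHz.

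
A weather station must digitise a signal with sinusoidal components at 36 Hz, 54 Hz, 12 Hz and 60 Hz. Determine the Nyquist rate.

120 Hz

Highest-frequency component: 60 Hz.
Nyquist rate = 2 × 60 Hz = 120 Hz.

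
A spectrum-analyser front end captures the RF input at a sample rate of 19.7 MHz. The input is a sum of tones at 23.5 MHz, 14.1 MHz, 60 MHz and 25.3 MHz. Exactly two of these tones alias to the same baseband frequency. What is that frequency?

fs/2 = 9.85 MHz.
23.5 MHz mod fs = 3.8 MHz.
3.8 MHz ≤ fs/2 = 9.85 MHz, appears at 3.8 MHz.
14.1 MHz > fs/2 = 9.85 MHz, folds to fs − 14.1 MHz = 5.6 MHz.
60 MHz mod fs = 0.9 MHz.
0.9 MHz ≤ fs/2 = 9.85 MHz, appears at 0.9 MHz.
25.3 MHz mod fs = 5.6 MHz.
5.6 MHz ≤ fs/2 = 9.85 MHz, appears at 5.6 MHz.
14.1 MHz and 25.3 MHz both map to 5.6 MHz.

5.6 MHz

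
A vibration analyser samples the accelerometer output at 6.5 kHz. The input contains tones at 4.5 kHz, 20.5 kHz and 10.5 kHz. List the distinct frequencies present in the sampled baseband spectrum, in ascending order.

1 kHz, 2 kHz, 2.5 kHz

fs/2 = 3.25 kHz.
4.5 kHz > fs/2 = 3.25 kHz, folds to fs − 4.5 kHz = 2 kHz.
20.5 kHz mod fs = 1 kHz.
1 kHz ≤ fs/2 = 3.25 kHz, appears at 1 kHz.
10.5 kHz mod fs = 4 kHz.
4 kHz > fs/2 = 3.25 kHz, folds to fs − 4 kHz = 2.5 kHz.
Distinct values: {1 kHz, 2 kHz, 2.5 kHz}.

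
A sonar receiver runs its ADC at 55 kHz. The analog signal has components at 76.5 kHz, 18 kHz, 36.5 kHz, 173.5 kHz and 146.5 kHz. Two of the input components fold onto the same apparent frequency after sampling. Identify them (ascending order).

36.5 kHz, 146.5 kHz

fs/2 = 27.5 kHz.
76.5 kHz mod fs = 21.5 kHz.
21.5 kHz ≤ fs/2 = 27.5 kHz, appears at 21.5 kHz.
18 kHz ≤ fs/2 = 27.5 kHz, passes unchanged.
36.5 kHz > fs/2 = 27.5 kHz, folds to fs − 36.5 kHz = 18.5 kHz.
173.5 kHz mod fs = 8.5 kHz.
8.5 kHz ≤ fs/2 = 27.5 kHz, appears at 8.5 kHz.
146.5 kHz mod fs = 36.5 kHz.
36.5 kHz > fs/2 = 27.5 kHz, folds to fs − 36.5 kHz = 18.5 kHz.
36.5 kHz and 146.5 kHz both map to 18.5 kHz.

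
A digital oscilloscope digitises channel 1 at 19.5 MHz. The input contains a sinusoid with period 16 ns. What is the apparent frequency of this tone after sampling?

T = 16 ns → f = 1/T = 62.5 MHz.
62.5 MHz mod fs = 4 MHz.
4 MHz ≤ fs/2 = 9.75 MHz, appears at 4 MHz.

4 MHz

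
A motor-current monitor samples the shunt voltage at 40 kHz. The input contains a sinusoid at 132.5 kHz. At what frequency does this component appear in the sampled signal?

132.5 kHz mod fs = 12.5 kHz.
12.5 kHz ≤ fs/2 = 20 kHz, appears at 12.5 kHz.

12.5 kHz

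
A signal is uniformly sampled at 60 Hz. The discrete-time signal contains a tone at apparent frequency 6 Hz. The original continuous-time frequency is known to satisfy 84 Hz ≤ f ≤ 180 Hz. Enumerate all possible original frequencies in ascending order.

Frequencies that alias to 6 Hz are k·fs ± 6 Hz for integer k ≥ 0.
k=0: 6 Hz.
k=1: 54 Hz, 66 Hz.
k=2: 114 Hz, 126 Hz.
k=3: 174 Hz, 186 Hz.
k=4: 234 Hz, 246 Hz.
Within [84 Hz, 180 Hz]: 114 Hz, 126 Hz, 174 Hz.

114 Hz, 126 Hz, 174 Hz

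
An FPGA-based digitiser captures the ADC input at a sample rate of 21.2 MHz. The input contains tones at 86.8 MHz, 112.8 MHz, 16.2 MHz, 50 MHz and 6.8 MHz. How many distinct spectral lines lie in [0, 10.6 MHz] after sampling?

4

fs/2 = 10.6 MHz.
86.8 MHz mod fs = 2 MHz.
2 MHz ≤ fs/2 = 10.6 MHz, appears at 2 MHz.
112.8 MHz mod fs = 6.8 MHz.
6.8 MHz ≤ fs/2 = 10.6 MHz, appears at 6.8 MHz.
16.2 MHz > fs/2 = 10.6 MHz, folds to fs − 16.2 MHz = 5 MHz.
50 MHz mod fs = 7.6 MHz.
7.6 MHz ≤ fs/2 = 10.6 MHz, appears at 7.6 MHz.
6.8 MHz ≤ fs/2 = 10.6 MHz, passes unchanged.
Distinct values: {2 MHz, 5 MHz, 6.8 MHz, 7.6 MHz} → 4.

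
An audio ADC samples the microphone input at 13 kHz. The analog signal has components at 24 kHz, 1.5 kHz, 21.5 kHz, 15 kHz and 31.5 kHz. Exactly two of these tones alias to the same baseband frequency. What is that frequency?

2 kHz

fs/2 = 6.5 kHz.
24 kHz mod fs = 11 kHz.
11 kHz > fs/2 = 6.5 kHz, folds to fs − 11 kHz = 2 kHz.
1.5 kHz ≤ fs/2 = 6.5 kHz, passes unchanged.
21.5 kHz mod fs = 8.5 kHz.
8.5 kHz > fs/2 = 6.5 kHz, folds to fs − 8.5 kHz = 4.5 kHz.
15 kHz mod fs = 2 kHz.
2 kHz ≤ fs/2 = 6.5 kHz, appears at 2 kHz.
31.5 kHz mod fs = 5.5 kHz.
5.5 kHz ≤ fs/2 = 6.5 kHz, appears at 5.5 kHz.
15 kHz and 24 kHz both map to 2 kHz.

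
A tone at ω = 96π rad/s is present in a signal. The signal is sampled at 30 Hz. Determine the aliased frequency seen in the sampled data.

12 Hz

ω = 96π rad/s → f = ω/(2π) = 48 Hz.
48 Hz mod fs = 18 Hz.
18 Hz > fs/2 = 15 Hz, folds to fs − 18 Hz = 12 Hz.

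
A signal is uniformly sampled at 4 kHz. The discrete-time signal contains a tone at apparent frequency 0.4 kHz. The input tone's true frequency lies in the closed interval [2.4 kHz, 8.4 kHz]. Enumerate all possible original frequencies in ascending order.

3.6 kHz, 4.4 kHz, 7.6 kHz, 8.4 kHz

Frequencies that alias to 0.4 kHz are k·fs ± 0.4 kHz for integer k ≥ 0.
k=0: 0.4 kHz.
k=1: 3.6 kHz, 4.4 kHz.
k=2: 7.6 kHz, 8.4 kHz.
k=3: 11.6 kHz, 12.4 kHz.
Within [2.4 kHz, 8.4 kHz]: 3.6 kHz, 4.4 kHz, 7.6 kHz, 8.4 kHz.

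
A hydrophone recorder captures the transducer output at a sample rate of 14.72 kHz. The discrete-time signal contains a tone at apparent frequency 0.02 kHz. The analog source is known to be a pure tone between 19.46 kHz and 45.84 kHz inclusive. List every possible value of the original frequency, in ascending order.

29.42 kHz, 29.46 kHz, 44.14 kHz, 44.18 kHz

Frequencies that alias to 0.02 kHz are k·fs ± 0.02 kHz for integer k ≥ 0.
k=0: 0.02 kHz.
k=1: 14.7 kHz, 14.74 kHz.
k=2: 29.42 kHz, 29.46 kHz.
k=3: 44.14 kHz, 44.18 kHz.
k=4: 58.86 kHz, 58.9 kHz.
Within [19.46 kHz, 45.84 kHz]: 29.42 kHz, 29.46 kHz, 44.14 kHz, 44.18 kHz.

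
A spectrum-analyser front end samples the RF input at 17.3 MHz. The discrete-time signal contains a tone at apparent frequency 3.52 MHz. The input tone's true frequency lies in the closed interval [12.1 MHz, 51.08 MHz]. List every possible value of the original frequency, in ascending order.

Frequencies that alias to 3.52 MHz are k·fs ± 3.52 MHz for integer k ≥ 0.
k=0: 3.52 MHz.
k=1: 13.78 MHz, 20.82 MHz.
k=2: 31.08 MHz, 38.12 MHz.
k=3: 48.38 MHz, 55.42 MHz.
k=4: 65.68 MHz, 72.72 MHz.
Within [12.1 MHz, 51.08 MHz]: 13.78 MHz, 20.82 MHz, 31.08 MHz, 38.12 MHz, 48.38 MHz.

13.78 MHz, 20.82 MHz, 31.08 MHz, 38.12 MHz, 48.38 MHz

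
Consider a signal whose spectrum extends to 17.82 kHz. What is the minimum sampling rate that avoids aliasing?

35.64 kHz

Nyquist rate = 2 × 17.82 kHz = 35.64 kHz.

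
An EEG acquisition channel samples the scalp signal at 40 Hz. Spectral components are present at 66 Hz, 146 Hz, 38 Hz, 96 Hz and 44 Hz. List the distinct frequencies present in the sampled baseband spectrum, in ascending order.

fs/2 = 20 Hz.
66 Hz mod fs = 26 Hz.
26 Hz > fs/2 = 20 Hz, folds to fs − 26 Hz = 14 Hz.
146 Hz mod fs = 26 Hz.
26 Hz > fs/2 = 20 Hz, folds to fs − 26 Hz = 14 Hz.
38 Hz > fs/2 = 20 Hz, folds to fs − 38 Hz = 2 Hz.
96 Hz mod fs = 16 Hz.
16 Hz ≤ fs/2 = 20 Hz, appears at 16 Hz.
44 Hz mod fs = 4 Hz.
4 Hz ≤ fs/2 = 20 Hz, appears at 4 Hz.
Distinct values: {2 Hz, 4 Hz, 14 Hz, 16 Hz}.

2 Hz, 4 Hz, 14 Hz, 16 Hz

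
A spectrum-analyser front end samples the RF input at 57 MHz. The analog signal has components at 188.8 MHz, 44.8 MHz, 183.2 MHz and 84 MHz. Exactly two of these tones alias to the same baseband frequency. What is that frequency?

fs/2 = 28.5 MHz.
188.8 MHz mod fs = 17.8 MHz.
17.8 MHz ≤ fs/2 = 28.5 MHz, appears at 17.8 MHz.
44.8 MHz > fs/2 = 28.5 MHz, folds to fs − 44.8 MHz = 12.2 MHz.
183.2 MHz mod fs = 12.2 MHz.
12.2 MHz ≤ fs/2 = 28.5 MHz, appears at 12.2 MHz.
84 MHz mod fs = 27 MHz.
27 MHz ≤ fs/2 = 28.5 MHz, appears at 27 MHz.
44.8 MHz and 183.2 MHz both map to 12.2 MHz.

12.2 MHz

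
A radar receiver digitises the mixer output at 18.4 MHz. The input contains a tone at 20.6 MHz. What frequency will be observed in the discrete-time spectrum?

20.6 MHz mod fs = 2.2 MHz.
2.2 MHz ≤ fs/2 = 9.2 MHz, appears at 2.2 MHz.

2.2 MHz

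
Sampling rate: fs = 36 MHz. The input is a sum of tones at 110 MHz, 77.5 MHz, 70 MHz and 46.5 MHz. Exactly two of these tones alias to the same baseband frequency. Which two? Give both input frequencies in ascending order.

fs/2 = 18 MHz.
110 MHz mod fs = 2 MHz.
2 MHz ≤ fs/2 = 18 MHz, appears at 2 MHz.
77.5 MHz mod fs = 5.5 MHz.
5.5 MHz ≤ fs/2 = 18 MHz, appears at 5.5 MHz.
70 MHz mod fs = 34 MHz.
34 MHz > fs/2 = 18 MHz, folds to fs − 34 MHz = 2 MHz.
46.5 MHz mod fs = 10.5 MHz.
10.5 MHz ≤ fs/2 = 18 MHz, appears at 10.5 MHz.
70 MHz and 110 MHz both map to 2 MHz.

70 MHz, 110 MHz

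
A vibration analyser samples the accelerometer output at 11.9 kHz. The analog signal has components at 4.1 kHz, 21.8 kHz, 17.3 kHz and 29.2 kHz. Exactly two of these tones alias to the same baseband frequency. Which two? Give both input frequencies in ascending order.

17.3 kHz, 29.2 kHz

fs/2 = 5.95 kHz.
4.1 kHz ≤ fs/2 = 5.95 kHz, passes unchanged.
21.8 kHz mod fs = 9.9 kHz.
9.9 kHz > fs/2 = 5.95 kHz, folds to fs − 9.9 kHz = 2 kHz.
17.3 kHz mod fs = 5.4 kHz.
5.4 kHz ≤ fs/2 = 5.95 kHz, appears at 5.4 kHz.
29.2 kHz mod fs = 5.4 kHz.
5.4 kHz ≤ fs/2 = 5.95 kHz, appears at 5.4 kHz.
17.3 kHz and 29.2 kHz both map to 5.4 kHz.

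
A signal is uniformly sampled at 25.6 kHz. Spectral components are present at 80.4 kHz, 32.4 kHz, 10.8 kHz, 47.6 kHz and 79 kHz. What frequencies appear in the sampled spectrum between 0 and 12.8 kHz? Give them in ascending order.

fs/2 = 12.8 kHz.
80.4 kHz mod fs = 3.6 kHz.
3.6 kHz ≤ fs/2 = 12.8 kHz, appears at 3.6 kHz.
32.4 kHz mod fs = 6.8 kHz.
6.8 kHz ≤ fs/2 = 12.8 kHz, appears at 6.8 kHz.
10.8 kHz ≤ fs/2 = 12.8 kHz, passes unchanged.
47.6 kHz mod fs = 22 kHz.
22 kHz > fs/2 = 12.8 kHz, folds to fs − 22 kHz = 3.6 kHz.
79 kHz mod fs = 2.2 kHz.
2.2 kHz ≤ fs/2 = 12.8 kHz, appears at 2.2 kHz.
Distinct values: {2.2 kHz, 3.6 kHz, 6.8 kHz, 10.8 kHz}.

2.2 kHz, 3.6 kHz, 6.8 kHz, 10.8 kHz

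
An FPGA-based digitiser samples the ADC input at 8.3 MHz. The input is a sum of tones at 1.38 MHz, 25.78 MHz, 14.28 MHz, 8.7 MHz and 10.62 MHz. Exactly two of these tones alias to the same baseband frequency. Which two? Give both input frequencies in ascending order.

10.62 MHz, 14.28 MHz

fs/2 = 4.15 MHz.
1.38 MHz ≤ fs/2 = 4.15 MHz, passes unchanged.
25.78 MHz mod fs = 0.88 MHz.
0.88 MHz ≤ fs/2 = 4.15 MHz, appears at 0.88 MHz.
14.28 MHz mod fs = 5.98 MHz.
5.98 MHz > fs/2 = 4.15 MHz, folds to fs − 5.98 MHz = 2.32 MHz.
8.7 MHz mod fs = 0.4 MHz.
0.4 MHz ≤ fs/2 = 4.15 MHz, appears at 0.4 MHz.
10.62 MHz mod fs = 2.32 MHz.
2.32 MHz ≤ fs/2 = 4.15 MHz, appears at 2.32 MHz.
10.62 MHz and 14.28 MHz both map to 2.32 MHz.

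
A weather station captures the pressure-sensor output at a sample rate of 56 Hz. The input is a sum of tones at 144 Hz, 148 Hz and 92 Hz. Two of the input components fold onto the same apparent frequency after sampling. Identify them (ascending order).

92 Hz, 148 Hz

fs/2 = 28 Hz.
144 Hz mod fs = 32 Hz.
32 Hz > fs/2 = 28 Hz, folds to fs − 32 Hz = 24 Hz.
148 Hz mod fs = 36 Hz.
36 Hz > fs/2 = 28 Hz, folds to fs − 36 Hz = 20 Hz.
92 Hz mod fs = 36 Hz.
36 Hz > fs/2 = 28 Hz, folds to fs − 36 Hz = 20 Hz.
92 Hz and 148 Hz both map to 20 Hz.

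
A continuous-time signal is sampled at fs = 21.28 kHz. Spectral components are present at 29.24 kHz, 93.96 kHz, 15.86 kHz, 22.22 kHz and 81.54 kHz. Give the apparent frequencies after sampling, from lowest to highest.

0.94 kHz, 3.58 kHz, 5.42 kHz, 7.96 kHz, 8.84 kHz

fs/2 = 10.64 kHz.
29.24 kHz mod fs = 7.96 kHz.
7.96 kHz ≤ fs/2 = 10.64 kHz, appears at 7.96 kHz.
93.96 kHz mod fs = 8.84 kHz.
8.84 kHz ≤ fs/2 = 10.64 kHz, appears at 8.84 kHz.
15.86 kHz > fs/2 = 10.64 kHz, folds to fs − 15.86 kHz = 5.42 kHz.
22.22 kHz mod fs = 0.94 kHz.
0.94 kHz ≤ fs/2 = 10.64 kHz, appears at 0.94 kHz.
81.54 kHz mod fs = 17.7 kHz.
17.7 kHz > fs/2 = 10.64 kHz, folds to fs − 17.7 kHz = 3.58 kHz.
Distinct values: {0.94 kHz, 3.58 kHz, 5.42 kHz, 7.96 kHz, 8.84 kHz}.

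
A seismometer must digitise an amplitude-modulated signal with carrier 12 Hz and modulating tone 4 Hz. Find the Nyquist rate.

32 Hz

AM sidebands sit at fc ± fm = 8 Hz and 16 Hz.
Highest-frequency component: 16 Hz.
Nyquist rate = 2 × 16 Hz = 32 Hz.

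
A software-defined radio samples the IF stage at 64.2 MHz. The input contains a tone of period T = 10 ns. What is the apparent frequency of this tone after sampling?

28.4 MHz

T = 10 ns → f = 1/T = 100 MHz.
100 MHz mod fs = 35.8 MHz.
35.8 MHz > fs/2 = 32.1 MHz, folds to fs − 35.8 MHz = 28.4 MHz.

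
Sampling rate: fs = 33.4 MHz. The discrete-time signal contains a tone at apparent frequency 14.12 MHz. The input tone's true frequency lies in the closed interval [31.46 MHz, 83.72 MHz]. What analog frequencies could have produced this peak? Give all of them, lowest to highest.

Frequencies that alias to 14.12 MHz are k·fs ± 14.12 MHz for integer k ≥ 0.
k=0: 14.12 MHz.
k=1: 19.28 MHz, 47.52 MHz.
k=2: 52.68 MHz, 80.92 MHz.
k=3: 86.08 MHz, 114.32 MHz.
Within [31.46 MHz, 83.72 MHz]: 47.52 MHz, 52.68 MHz, 80.92 MHz.

47.52 MHz, 52.68 MHz, 80.92 MHz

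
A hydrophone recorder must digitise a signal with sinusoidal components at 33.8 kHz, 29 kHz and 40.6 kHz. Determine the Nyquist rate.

81.2 kHz

Highest-frequency component: 40.6 kHz.
Nyquist rate = 2 × 40.6 kHz = 81.2 kHz.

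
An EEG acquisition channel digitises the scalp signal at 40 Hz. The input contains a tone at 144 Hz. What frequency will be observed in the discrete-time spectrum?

144 Hz mod fs = 24 Hz.
24 Hz > fs/2 = 20 Hz, folds to fs − 24 Hz = 16 Hz.

16 Hz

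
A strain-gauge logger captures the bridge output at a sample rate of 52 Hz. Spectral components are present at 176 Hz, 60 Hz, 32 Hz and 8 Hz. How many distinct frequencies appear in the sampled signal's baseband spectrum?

fs/2 = 26 Hz.
176 Hz mod fs = 20 Hz.
20 Hz ≤ fs/2 = 26 Hz, appears at 20 Hz.
60 Hz mod fs = 8 Hz.
8 Hz ≤ fs/2 = 26 Hz, appears at 8 Hz.
32 Hz > fs/2 = 26 Hz, folds to fs − 32 Hz = 20 Hz.
8 Hz ≤ fs/2 = 26 Hz, passes unchanged.
Distinct values: {8 Hz, 20 Hz} → 2.

2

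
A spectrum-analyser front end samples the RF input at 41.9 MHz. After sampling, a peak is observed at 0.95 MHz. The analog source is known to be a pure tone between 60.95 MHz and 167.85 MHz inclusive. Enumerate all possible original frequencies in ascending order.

Frequencies that alias to 0.95 MHz are k·fs ± 0.95 MHz for integer k ≥ 0.
k=0: 0.95 MHz.
k=1: 40.95 MHz, 42.85 MHz.
k=2: 82.85 MHz, 84.75 MHz.
k=3: 124.75 MHz, 126.65 MHz.
k=4: 166.65 MHz, 168.55 MHz.
k=5: 208.55 MHz, 210.45 MHz.
Within [60.95 MHz, 167.85 MHz]: 82.85 MHz, 84.75 MHz, 124.75 MHz, 126.65 MHz, 166.65 MHz.

82.85 MHz, 84.75 MHz, 124.75 MHz, 126.65 MHz, 166.65 MHz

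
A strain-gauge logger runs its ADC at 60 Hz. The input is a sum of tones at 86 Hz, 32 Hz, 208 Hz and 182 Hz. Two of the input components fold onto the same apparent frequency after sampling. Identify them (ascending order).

fs/2 = 30 Hz.
86 Hz mod fs = 26 Hz.
26 Hz ≤ fs/2 = 30 Hz, appears at 26 Hz.
32 Hz > fs/2 = 30 Hz, folds to fs − 32 Hz = 28 Hz.
208 Hz mod fs = 28 Hz.
28 Hz ≤ fs/2 = 30 Hz, appears at 28 Hz.
182 Hz mod fs = 2 Hz.
2 Hz ≤ fs/2 = 30 Hz, appears at 2 Hz.
32 Hz and 208 Hz both map to 28 Hz.

32 Hz, 208 Hz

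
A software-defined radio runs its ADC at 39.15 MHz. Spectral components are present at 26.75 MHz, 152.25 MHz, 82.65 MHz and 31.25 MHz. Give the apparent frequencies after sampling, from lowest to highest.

fs/2 = 19.575 MHz.
26.75 MHz > fs/2 = 19.575 MHz, folds to fs − 26.75 MHz = 12.4 MHz.
152.25 MHz mod fs = 34.8 MHz.
34.8 MHz > fs/2 = 19.575 MHz, folds to fs − 34.8 MHz = 4.35 MHz.
82.65 MHz mod fs = 4.35 MHz.
4.35 MHz ≤ fs/2 = 19.575 MHz, appears at 4.35 MHz.
31.25 MHz > fs/2 = 19.575 MHz, folds to fs − 31.25 MHz = 7.9 MHz.
Distinct values: {4.35 MHz, 7.9 MHz, 12.4 MHz}.

4.35 MHz, 7.9 MHz, 12.4 MHz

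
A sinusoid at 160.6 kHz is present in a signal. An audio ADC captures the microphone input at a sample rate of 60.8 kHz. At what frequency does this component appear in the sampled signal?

21.8 kHz

160.6 kHz mod fs = 39 kHz.
39 kHz > fs/2 = 30.4 kHz, folds to fs − 39 kHz = 21.8 kHz.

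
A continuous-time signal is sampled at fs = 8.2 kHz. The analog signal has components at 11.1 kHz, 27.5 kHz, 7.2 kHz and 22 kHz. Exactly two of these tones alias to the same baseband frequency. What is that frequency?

2.9 kHz

fs/2 = 4.1 kHz.
11.1 kHz mod fs = 2.9 kHz.
2.9 kHz ≤ fs/2 = 4.1 kHz, appears at 2.9 kHz.
27.5 kHz mod fs = 2.9 kHz.
2.9 kHz ≤ fs/2 = 4.1 kHz, appears at 2.9 kHz.
7.2 kHz > fs/2 = 4.1 kHz, folds to fs − 7.2 kHz = 1 kHz.
22 kHz mod fs = 5.6 kHz.
5.6 kHz > fs/2 = 4.1 kHz, folds to fs − 5.6 kHz = 2.6 kHz.
11.1 kHz and 27.5 kHz both map to 2.9 kHz.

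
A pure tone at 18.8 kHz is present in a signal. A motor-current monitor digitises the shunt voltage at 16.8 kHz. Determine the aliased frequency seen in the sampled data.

2 kHz

18.8 kHz mod fs = 2 kHz.
2 kHz ≤ fs/2 = 8.4 kHz, appears at 2 kHz.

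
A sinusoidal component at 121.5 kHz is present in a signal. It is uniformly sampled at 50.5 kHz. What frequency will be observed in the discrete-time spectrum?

20.5 kHz

121.5 kHz mod fs = 20.5 kHz.
20.5 kHz ≤ fs/2 = 25.25 kHz, appears at 20.5 kHz.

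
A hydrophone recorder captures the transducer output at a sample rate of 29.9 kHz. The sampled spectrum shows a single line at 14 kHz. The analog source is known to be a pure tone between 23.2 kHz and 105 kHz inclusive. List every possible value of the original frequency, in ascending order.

43.9 kHz, 45.8 kHz, 73.8 kHz, 75.7 kHz, 103.7 kHz

Frequencies that alias to 14 kHz are k·fs ± 14 kHz for integer k ≥ 0.
k=0: 14 kHz.
k=1: 15.9 kHz, 43.9 kHz.
k=2: 45.8 kHz, 73.8 kHz.
k=3: 75.7 kHz, 103.7 kHz.
k=4: 105.6 kHz, 133.6 kHz.
Within [23.2 kHz, 105 kHz]: 43.9 kHz, 45.8 kHz, 73.8 kHz, 75.7 kHz, 103.7 kHz.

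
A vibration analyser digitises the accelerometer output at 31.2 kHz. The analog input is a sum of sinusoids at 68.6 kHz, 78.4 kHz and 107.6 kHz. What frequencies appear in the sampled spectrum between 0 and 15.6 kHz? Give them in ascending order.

6.2 kHz, 14 kHz, 15.2 kHz

fs/2 = 15.6 kHz.
68.6 kHz mod fs = 6.2 kHz.
6.2 kHz ≤ fs/2 = 15.6 kHz, appears at 6.2 kHz.
78.4 kHz mod fs = 16 kHz.
16 kHz > fs/2 = 15.6 kHz, folds to fs − 16 kHz = 15.2 kHz.
107.6 kHz mod fs = 14 kHz.
14 kHz ≤ fs/2 = 15.6 kHz, appears at 14 kHz.
Distinct values: {6.2 kHz, 14 kHz, 15.2 kHz}.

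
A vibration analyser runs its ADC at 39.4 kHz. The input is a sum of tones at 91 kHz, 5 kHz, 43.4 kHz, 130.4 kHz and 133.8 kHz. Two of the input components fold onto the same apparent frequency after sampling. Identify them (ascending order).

91 kHz, 130.4 kHz

fs/2 = 19.7 kHz.
91 kHz mod fs = 12.2 kHz.
12.2 kHz ≤ fs/2 = 19.7 kHz, appears at 12.2 kHz.
5 kHz ≤ fs/2 = 19.7 kHz, passes unchanged.
43.4 kHz mod fs = 4 kHz.
4 kHz ≤ fs/2 = 19.7 kHz, appears at 4 kHz.
130.4 kHz mod fs = 12.2 kHz.
12.2 kHz ≤ fs/2 = 19.7 kHz, appears at 12.2 kHz.
133.8 kHz mod fs = 15.6 kHz.
15.6 kHz ≤ fs/2 = 19.7 kHz, appears at 15.6 kHz.
91 kHz and 130.4 kHz both map to 12.2 kHz.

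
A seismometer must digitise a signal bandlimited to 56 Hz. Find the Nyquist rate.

Nyquist rate = 2 × 56 Hz = 112 Hz.

112 Hz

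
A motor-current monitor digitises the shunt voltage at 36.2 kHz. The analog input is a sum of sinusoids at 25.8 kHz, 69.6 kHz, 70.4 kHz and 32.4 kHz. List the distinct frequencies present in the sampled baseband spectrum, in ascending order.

fs/2 = 18.1 kHz.
25.8 kHz > fs/2 = 18.1 kHz, folds to fs − 25.8 kHz = 10.4 kHz.
69.6 kHz mod fs = 33.4 kHz.
33.4 kHz > fs/2 = 18.1 kHz, folds to fs − 33.4 kHz = 2.8 kHz.
70.4 kHz mod fs = 34.2 kHz.
34.2 kHz > fs/2 = 18.1 kHz, folds to fs − 34.2 kHz = 2 kHz.
32.4 kHz > fs/2 = 18.1 kHz, folds to fs − 32.4 kHz = 3.8 kHz.
Distinct values: {2 kHz, 2.8 kHz, 3.8 kHz, 10.4 kHz}.

2 kHz, 2.8 kHz, 3.8 kHz, 10.4 kHz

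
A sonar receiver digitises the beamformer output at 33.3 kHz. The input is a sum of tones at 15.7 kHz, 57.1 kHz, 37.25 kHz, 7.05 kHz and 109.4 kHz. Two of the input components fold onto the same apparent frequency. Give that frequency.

9.5 kHz

fs/2 = 16.65 kHz.
15.7 kHz ≤ fs/2 = 16.65 kHz, passes unchanged.
57.1 kHz mod fs = 23.8 kHz.
23.8 kHz > fs/2 = 16.65 kHz, folds to fs − 23.8 kHz = 9.5 kHz.
37.25 kHz mod fs = 3.95 kHz.
3.95 kHz ≤ fs/2 = 16.65 kHz, appears at 3.95 kHz.
7.05 kHz ≤ fs/2 = 16.65 kHz, passes unchanged.
109.4 kHz mod fs = 9.5 kHz.
9.5 kHz ≤ fs/2 = 16.65 kHz, appears at 9.5 kHz.
57.1 kHz and 109.4 kHz both map to 9.5 kHz.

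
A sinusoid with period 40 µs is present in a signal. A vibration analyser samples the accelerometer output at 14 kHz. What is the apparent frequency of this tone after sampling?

3 kHz

T = 40 µs → f = 1/T = 25 kHz.
25 kHz mod fs = 11 kHz.
11 kHz > fs/2 = 7 kHz, folds to fs − 11 kHz = 3 kHz.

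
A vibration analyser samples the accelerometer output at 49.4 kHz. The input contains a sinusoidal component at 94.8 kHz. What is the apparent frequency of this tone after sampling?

94.8 kHz mod fs = 45.4 kHz.
45.4 kHz > fs/2 = 24.7 kHz, folds to fs − 45.4 kHz = 4 kHz.

4 kHz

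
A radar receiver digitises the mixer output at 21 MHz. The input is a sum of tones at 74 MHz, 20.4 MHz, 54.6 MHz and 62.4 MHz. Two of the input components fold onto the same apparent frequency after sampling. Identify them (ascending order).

20.4 MHz, 62.4 MHz

fs/2 = 10.5 MHz.
74 MHz mod fs = 11 MHz.
11 MHz > fs/2 = 10.5 MHz, folds to fs − 11 MHz = 10 MHz.
20.4 MHz > fs/2 = 10.5 MHz, folds to fs − 20.4 MHz = 0.6 MHz.
54.6 MHz mod fs = 12.6 MHz.
12.6 MHz > fs/2 = 10.5 MHz, folds to fs − 12.6 MHz = 8.4 MHz.
62.4 MHz mod fs = 20.4 MHz.
20.4 MHz > fs/2 = 10.5 MHz, folds to fs − 20.4 MHz = 0.6 MHz.
20.4 MHz and 62.4 MHz both map to 0.6 MHz.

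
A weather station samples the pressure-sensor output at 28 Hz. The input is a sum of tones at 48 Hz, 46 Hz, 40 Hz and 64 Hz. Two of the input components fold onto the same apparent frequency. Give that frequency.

fs/2 = 14 Hz.
48 Hz mod fs = 20 Hz.
20 Hz > fs/2 = 14 Hz, folds to fs − 20 Hz = 8 Hz.
46 Hz mod fs = 18 Hz.
18 Hz > fs/2 = 14 Hz, folds to fs − 18 Hz = 10 Hz.
40 Hz mod fs = 12 Hz.
12 Hz ≤ fs/2 = 14 Hz, appears at 12 Hz.
64 Hz mod fs = 8 Hz.
8 Hz ≤ fs/2 = 14 Hz, appears at 8 Hz.
48 Hz and 64 Hz both map to 8 Hz.

8 Hz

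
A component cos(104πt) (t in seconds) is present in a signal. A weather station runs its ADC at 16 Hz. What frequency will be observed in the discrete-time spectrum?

4 Hz

ω = 104π rad/s → f = ω/(2π) = 52 Hz.
52 Hz mod fs = 4 Hz.
4 Hz ≤ fs/2 = 8 Hz, appears at 4 Hz.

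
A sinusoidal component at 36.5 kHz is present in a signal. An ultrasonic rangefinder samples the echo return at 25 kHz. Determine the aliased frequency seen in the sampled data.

36.5 kHz mod fs = 11.5 kHz.
11.5 kHz ≤ fs/2 = 12.5 kHz, appears at 11.5 kHz.

11.5 kHz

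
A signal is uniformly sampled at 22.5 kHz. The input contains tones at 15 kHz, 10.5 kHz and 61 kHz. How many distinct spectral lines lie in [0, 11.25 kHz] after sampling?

3

fs/2 = 11.25 kHz.
15 kHz > fs/2 = 11.25 kHz, folds to fs − 15 kHz = 7.5 kHz.
10.5 kHz ≤ fs/2 = 11.25 kHz, passes unchanged.
61 kHz mod fs = 16 kHz.
16 kHz > fs/2 = 11.25 kHz, folds to fs − 16 kHz = 6.5 kHz.
Distinct values: {6.5 kHz, 7.5 kHz, 10.5 kHz} → 3.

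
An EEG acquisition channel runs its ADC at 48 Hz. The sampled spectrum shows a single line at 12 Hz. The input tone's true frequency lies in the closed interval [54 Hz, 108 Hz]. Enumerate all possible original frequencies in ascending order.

60 Hz, 84 Hz, 108 Hz

Frequencies that alias to 12 Hz are k·fs ± 12 Hz for integer k ≥ 0.
k=0: 12 Hz.
k=1: 36 Hz, 60 Hz.
k=2: 84 Hz, 108 Hz.
k=3: 132 Hz, 156 Hz.
Within [54 Hz, 108 Hz]: 60 Hz, 84 Hz, 108 Hz.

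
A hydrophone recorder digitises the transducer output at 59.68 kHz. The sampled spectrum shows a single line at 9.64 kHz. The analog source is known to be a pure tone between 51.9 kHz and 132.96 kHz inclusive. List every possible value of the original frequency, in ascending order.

Frequencies that alias to 9.64 kHz are k·fs ± 9.64 kHz for integer k ≥ 0.
k=0: 9.64 kHz.
k=1: 50.04 kHz, 69.32 kHz.
k=2: 109.72 kHz, 129 kHz.
k=3: 169.4 kHz, 188.68 kHz.
Within [51.9 kHz, 132.96 kHz]: 69.32 kHz, 109.72 kHz, 129 kHz.

69.32 kHz, 109.72 kHz, 129 kHz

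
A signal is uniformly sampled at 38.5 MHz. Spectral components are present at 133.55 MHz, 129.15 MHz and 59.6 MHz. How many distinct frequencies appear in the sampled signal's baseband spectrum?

fs/2 = 19.25 MHz.
133.55 MHz mod fs = 18.05 MHz.
18.05 MHz ≤ fs/2 = 19.25 MHz, appears at 18.05 MHz.
129.15 MHz mod fs = 13.65 MHz.
13.65 MHz ≤ fs/2 = 19.25 MHz, appears at 13.65 MHz.
59.6 MHz mod fs = 21.1 MHz.
21.1 MHz > fs/2 = 19.25 MHz, folds to fs − 21.1 MHz = 17.4 MHz.
Distinct values: {13.65 MHz, 17.4 MHz, 18.05 MHz} → 3.

3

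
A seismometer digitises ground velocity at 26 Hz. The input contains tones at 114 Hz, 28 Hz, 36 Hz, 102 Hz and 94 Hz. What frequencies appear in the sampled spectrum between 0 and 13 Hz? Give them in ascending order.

2 Hz, 10 Hz

fs/2 = 13 Hz.
114 Hz mod fs = 10 Hz.
10 Hz ≤ fs/2 = 13 Hz, appears at 10 Hz.
28 Hz mod fs = 2 Hz.
2 Hz ≤ fs/2 = 13 Hz, appears at 2 Hz.
36 Hz mod fs = 10 Hz.
10 Hz ≤ fs/2 = 13 Hz, appears at 10 Hz.
102 Hz mod fs = 24 Hz.
24 Hz > fs/2 = 13 Hz, folds to fs − 24 Hz = 2 Hz.
94 Hz mod fs = 16 Hz.
16 Hz > fs/2 = 13 Hz, folds to fs − 16 Hz = 10 Hz.
Distinct values: {2 Hz, 10 Hz}.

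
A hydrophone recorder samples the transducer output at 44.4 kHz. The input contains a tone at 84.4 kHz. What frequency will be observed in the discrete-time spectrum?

84.4 kHz mod fs = 40 kHz.
40 kHz > fs/2 = 22.2 kHz, folds to fs − 40 kHz = 4.4 kHz.

4.4 kHz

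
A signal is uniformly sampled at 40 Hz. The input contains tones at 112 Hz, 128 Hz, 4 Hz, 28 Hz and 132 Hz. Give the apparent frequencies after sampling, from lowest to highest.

fs/2 = 20 Hz.
112 Hz mod fs = 32 Hz.
32 Hz > fs/2 = 20 Hz, folds to fs − 32 Hz = 8 Hz.
128 Hz mod fs = 8 Hz.
8 Hz ≤ fs/2 = 20 Hz, appears at 8 Hz.
4 Hz ≤ fs/2 = 20 Hz, passes unchanged.
28 Hz > fs/2 = 20 Hz, folds to fs − 28 Hz = 12 Hz.
132 Hz mod fs = 12 Hz.
12 Hz ≤ fs/2 = 20 Hz, appears at 12 Hz.
Distinct values: {4 Hz, 8 Hz, 12 Hz}.

4 Hz, 8 Hz, 12 Hz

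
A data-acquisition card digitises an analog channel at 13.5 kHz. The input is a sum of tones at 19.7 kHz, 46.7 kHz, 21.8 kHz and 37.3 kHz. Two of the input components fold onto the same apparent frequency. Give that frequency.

6.2 kHz

fs/2 = 6.75 kHz.
19.7 kHz mod fs = 6.2 kHz.
6.2 kHz ≤ fs/2 = 6.75 kHz, appears at 6.2 kHz.
46.7 kHz mod fs = 6.2 kHz.
6.2 kHz ≤ fs/2 = 6.75 kHz, appears at 6.2 kHz.
21.8 kHz mod fs = 8.3 kHz.
8.3 kHz > fs/2 = 6.75 kHz, folds to fs − 8.3 kHz = 5.2 kHz.
37.3 kHz mod fs = 10.3 kHz.
10.3 kHz > fs/2 = 6.75 kHz, folds to fs − 10.3 kHz = 3.2 kHz.
19.7 kHz and 46.7 kHz both map to 6.2 kHz.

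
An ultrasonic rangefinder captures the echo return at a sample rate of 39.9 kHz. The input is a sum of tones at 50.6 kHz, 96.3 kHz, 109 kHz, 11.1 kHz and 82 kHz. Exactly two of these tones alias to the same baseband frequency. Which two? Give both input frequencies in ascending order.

fs/2 = 19.95 kHz.
50.6 kHz mod fs = 10.7 kHz.
10.7 kHz ≤ fs/2 = 19.95 kHz, appears at 10.7 kHz.
96.3 kHz mod fs = 16.5 kHz.
16.5 kHz ≤ fs/2 = 19.95 kHz, appears at 16.5 kHz.
109 kHz mod fs = 29.2 kHz.
29.2 kHz > fs/2 = 19.95 kHz, folds to fs − 29.2 kHz = 10.7 kHz.
11.1 kHz ≤ fs/2 = 19.95 kHz, passes unchanged.
82 kHz mod fs = 2.2 kHz.
2.2 kHz ≤ fs/2 = 19.95 kHz, appears at 2.2 kHz.
50.6 kHz and 109 kHz both map to 10.7 kHz.

50.6 kHz, 109 kHz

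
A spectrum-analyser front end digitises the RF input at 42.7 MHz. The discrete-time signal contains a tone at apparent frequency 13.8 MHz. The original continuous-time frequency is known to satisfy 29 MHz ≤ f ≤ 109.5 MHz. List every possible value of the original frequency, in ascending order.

56.5 MHz, 71.6 MHz, 99.2 MHz

Frequencies that alias to 13.8 MHz are k·fs ± 13.8 MHz for integer k ≥ 0.
k=0: 13.8 MHz.
k=1: 28.9 MHz, 56.5 MHz.
k=2: 71.6 MHz, 99.2 MHz.
k=3: 114.3 MHz, 141.9 MHz.
Within [29 MHz, 109.5 MHz]: 56.5 MHz, 71.6 MHz, 99.2 MHz.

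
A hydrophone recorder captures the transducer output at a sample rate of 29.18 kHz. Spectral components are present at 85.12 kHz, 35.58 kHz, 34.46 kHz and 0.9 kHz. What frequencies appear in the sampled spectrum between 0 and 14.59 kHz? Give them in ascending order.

0.9 kHz, 2.42 kHz, 5.28 kHz, 6.4 kHz

fs/2 = 14.59 kHz.
85.12 kHz mod fs = 26.76 kHz.
26.76 kHz > fs/2 = 14.59 kHz, folds to fs − 26.76 kHz = 2.42 kHz.
35.58 kHz mod fs = 6.4 kHz.
6.4 kHz ≤ fs/2 = 14.59 kHz, appears at 6.4 kHz.
34.46 kHz mod fs = 5.28 kHz.
5.28 kHz ≤ fs/2 = 14.59 kHz, appears at 5.28 kHz.
0.9 kHz ≤ fs/2 = 14.59 kHz, passes unchanged.
Distinct values: {0.9 kHz, 2.42 kHz, 5.28 kHz, 6.4 kHz}.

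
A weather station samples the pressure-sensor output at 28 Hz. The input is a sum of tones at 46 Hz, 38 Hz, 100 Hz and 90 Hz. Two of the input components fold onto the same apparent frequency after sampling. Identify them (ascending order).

38 Hz, 46 Hz

fs/2 = 14 Hz.
46 Hz mod fs = 18 Hz.
18 Hz > fs/2 = 14 Hz, folds to fs − 18 Hz = 10 Hz.
38 Hz mod fs = 10 Hz.
10 Hz ≤ fs/2 = 14 Hz, appears at 10 Hz.
100 Hz mod fs = 16 Hz.
16 Hz > fs/2 = 14 Hz, folds to fs − 16 Hz = 12 Hz.
90 Hz mod fs = 6 Hz.
6 Hz ≤ fs/2 = 14 Hz, appears at 6 Hz.
38 Hz and 46 Hz both map to 10 Hz.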